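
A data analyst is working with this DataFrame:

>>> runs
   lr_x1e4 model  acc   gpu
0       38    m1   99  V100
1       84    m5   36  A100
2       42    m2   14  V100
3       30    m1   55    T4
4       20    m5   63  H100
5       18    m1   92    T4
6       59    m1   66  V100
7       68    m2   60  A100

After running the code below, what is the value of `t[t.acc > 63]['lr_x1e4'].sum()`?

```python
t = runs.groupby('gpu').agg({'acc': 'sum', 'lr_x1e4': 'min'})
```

group by gpu: sum(acc), min(lr_x1e4):
      acc  lr_x1e4
gpu               
A100   96       68
H100   63       20
T4    147       18
V100  179       38
filter rows where acc > 63:
      acc  lr_x1e4
gpu               
A100   96       68
T4    147       18
V100  179       38
The sum of column 'lr_x1e4' is 124.

124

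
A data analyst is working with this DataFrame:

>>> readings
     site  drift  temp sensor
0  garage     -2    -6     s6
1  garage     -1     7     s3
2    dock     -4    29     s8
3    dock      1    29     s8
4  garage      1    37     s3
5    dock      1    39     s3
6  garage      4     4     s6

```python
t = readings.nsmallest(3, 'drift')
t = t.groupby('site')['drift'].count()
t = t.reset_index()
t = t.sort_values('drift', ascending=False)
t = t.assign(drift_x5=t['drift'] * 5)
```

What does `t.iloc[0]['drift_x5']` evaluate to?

take 3 rows with smallest drift:
     site  drift  temp sensor
2    dock     -4    29     s8
0  garage     -2    -6     s6
1  garage     -1     7     s3
group by site, count of drift:
site
dock      1
garage    2
Name: drift, dtype: int64
reset_index():
     site  drift
0    dock      1
1  garage      2
sort by drift descending:
     site  drift
1  garage      2
0    dock      1
add column drift_x5 = t['drift'] * 5:
     site  drift  drift_x5
1  garage      2        10
0    dock      1         5
value at position 0, column 'drift_x5' → 10

10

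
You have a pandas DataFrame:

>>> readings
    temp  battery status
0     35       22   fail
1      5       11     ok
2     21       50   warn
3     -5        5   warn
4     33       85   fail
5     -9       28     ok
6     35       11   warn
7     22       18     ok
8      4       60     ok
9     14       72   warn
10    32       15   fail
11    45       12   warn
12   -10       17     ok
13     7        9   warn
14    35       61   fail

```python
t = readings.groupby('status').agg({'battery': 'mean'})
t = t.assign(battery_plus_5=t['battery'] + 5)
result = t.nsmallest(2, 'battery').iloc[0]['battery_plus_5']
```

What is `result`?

31.5

group by status, mean of battery:
        battery
status         
fail      45.75
ok        26.80
warn      26.50
add column battery_plus_5 = t['battery'] + 5:
        battery  battery_plus_5
status                         
fail      45.75           50.75
ok        26.80           31.80
warn      26.50           31.50
take 2 rows with smallest battery:
        battery  battery_plus_5
status                         
warn       26.5            31.5
ok         26.8            31.8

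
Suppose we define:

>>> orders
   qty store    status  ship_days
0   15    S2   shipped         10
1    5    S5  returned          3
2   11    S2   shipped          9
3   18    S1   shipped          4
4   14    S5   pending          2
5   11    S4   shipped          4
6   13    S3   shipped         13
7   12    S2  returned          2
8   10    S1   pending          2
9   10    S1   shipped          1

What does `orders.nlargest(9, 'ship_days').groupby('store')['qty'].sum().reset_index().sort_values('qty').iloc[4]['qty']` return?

take 9 rows with largest ship_days:
   qty store    status  ship_days
6   13    S3   shipped         13
0   15    S2   shipped         10
2   11    S2   shipped          9
3   18    S1   shipped          4
5   11    S4   shipped          4
1    5    S5  returned          3
4   14    S5   pending          2
7   12    S2  returned          2
8   10    S1   pending          2
group by store, sum of qty:
store
S1    28
S2    38
S3    13
S4    11
S5    19
Name: qty, dtype: int64
reset_index():
  store  qty
0    S1   28
1    S2   38
2    S3   13
3    S4   11
4    S5   19
sort by qty:
  store  qty
3    S4   11
2    S3   13
4    S5   19
0    S1   28
1    S2   38

38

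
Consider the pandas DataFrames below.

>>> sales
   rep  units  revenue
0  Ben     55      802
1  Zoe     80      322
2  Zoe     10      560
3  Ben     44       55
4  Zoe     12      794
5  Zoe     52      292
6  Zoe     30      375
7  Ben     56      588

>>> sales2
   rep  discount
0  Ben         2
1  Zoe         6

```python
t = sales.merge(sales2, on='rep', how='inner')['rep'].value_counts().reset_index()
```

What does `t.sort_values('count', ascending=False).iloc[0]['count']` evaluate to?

merge on 'rep' (how='inner') → 8 rows:
   rep  units  revenue  discount
0  Ben     55      802         2
1  Zoe     80      322         6
2  Zoe     10      560         6
3  Ben     44       55         2
4  Zoe     12      794         6
5  Zoe     52      292         6
6  Zoe     30      375         6
7  Ben     56      588         2
value_counts of rep:
rep
Zoe    5
Ben    3
Name: count, dtype: int64
reset_index():
   rep  count
0  Zoe      5
1  Ben      3
sort by count descending:
   rep  count
0  Zoe      5
1  Ben      3
So iloc[0]['count'] = 5.

5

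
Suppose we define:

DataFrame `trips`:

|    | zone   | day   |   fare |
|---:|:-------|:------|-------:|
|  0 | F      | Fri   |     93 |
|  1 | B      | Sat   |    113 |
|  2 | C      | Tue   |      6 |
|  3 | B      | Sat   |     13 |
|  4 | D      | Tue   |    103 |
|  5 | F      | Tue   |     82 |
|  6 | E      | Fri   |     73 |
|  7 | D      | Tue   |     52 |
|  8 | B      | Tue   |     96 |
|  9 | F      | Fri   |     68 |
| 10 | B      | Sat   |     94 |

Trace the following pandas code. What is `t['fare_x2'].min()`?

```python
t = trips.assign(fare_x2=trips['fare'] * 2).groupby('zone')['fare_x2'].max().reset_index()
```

12

add column fare_x2 = trips['fare'] * 2:
   zone  day  fare  fare_x2
0     F  Fri    93      186
1     B  Sat   113      226
2     C  Tue     6       12
3     B  Sat    13       26
4     D  Tue   103      206
5     F  Tue    82      164
6     E  Fri    73      146
7     D  Tue    52      104
8     B  Tue    96      192
9     F  Fri    68      136
10    B  Sat    94      188
group by zone, max of fare_x2:
zone
B    226
C     12
D    206
E    146
F    186
Name: fare_x2, dtype: int64
reset_index():
  zone  fare_x2
0    B      226
1    C       12
2    D      206
3    E      146
4    F      186
The min of column 'fare_x2' is 12.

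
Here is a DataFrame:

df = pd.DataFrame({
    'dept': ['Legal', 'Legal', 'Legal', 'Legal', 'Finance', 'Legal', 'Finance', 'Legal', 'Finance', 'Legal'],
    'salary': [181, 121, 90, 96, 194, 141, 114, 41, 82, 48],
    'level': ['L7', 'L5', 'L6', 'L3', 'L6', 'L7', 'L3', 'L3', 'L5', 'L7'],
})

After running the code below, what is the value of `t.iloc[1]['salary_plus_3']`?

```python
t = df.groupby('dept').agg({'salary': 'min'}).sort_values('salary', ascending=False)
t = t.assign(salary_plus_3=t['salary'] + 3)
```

44

group by dept, min of salary:
         salary
dept           
Finance      82
Legal        41
sort by salary descending:
         salary
dept           
Finance      82
Legal        41
add column salary_plus_3 = t['salary'] + 3:
         salary  salary_plus_3
dept                          
Finance      82             85
Legal        41             44
Then the value at position 1, column 'salary_plus_3': 44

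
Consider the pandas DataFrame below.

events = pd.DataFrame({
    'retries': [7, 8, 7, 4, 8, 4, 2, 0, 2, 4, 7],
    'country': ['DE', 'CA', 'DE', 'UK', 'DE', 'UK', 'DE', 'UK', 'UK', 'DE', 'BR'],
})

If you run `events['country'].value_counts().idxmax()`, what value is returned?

DE

value_counts of country:
country
DE    5
UK    4
CA    1
BR    1
Name: count, dtype: int64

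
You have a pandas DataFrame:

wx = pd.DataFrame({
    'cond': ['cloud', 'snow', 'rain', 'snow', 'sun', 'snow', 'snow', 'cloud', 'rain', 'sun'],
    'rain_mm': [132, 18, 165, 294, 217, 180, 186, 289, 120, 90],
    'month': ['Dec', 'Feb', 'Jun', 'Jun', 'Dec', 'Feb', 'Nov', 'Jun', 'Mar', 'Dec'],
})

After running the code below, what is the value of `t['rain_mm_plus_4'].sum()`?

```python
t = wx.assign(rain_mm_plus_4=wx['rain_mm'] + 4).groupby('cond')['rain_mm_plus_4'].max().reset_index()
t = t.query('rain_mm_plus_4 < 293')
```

add column rain_mm_plus_4 = wx['rain_mm'] + 4:
    cond  rain_mm month  rain_mm_plus_4
0  cloud      132   Dec             136
1   snow       18   Feb              22
2   rain      165   Jun             169
3   snow      294   Jun             298
4    sun      217   Dec             221
5   snow      180   Feb             184
6   snow      186   Nov             190
7  cloud      289   Jun             293
8   rain      120   Mar             124
9    sun       90   Dec              94
group by cond, max of rain_mm_plus_4:
cond
cloud    293
rain     169
snow     298
sun      221
Name: rain_mm_plus_4, dtype: int64
reset_index():
    cond  rain_mm_plus_4
0  cloud             293
1   rain             169
2   snow             298
3    sun             221
filter rows where rain_mm_plus_4 < 293:
   cond  rain_mm_plus_4
1  rain             169
3   sun             221
sum of column 'rain_mm_plus_4' → 390

390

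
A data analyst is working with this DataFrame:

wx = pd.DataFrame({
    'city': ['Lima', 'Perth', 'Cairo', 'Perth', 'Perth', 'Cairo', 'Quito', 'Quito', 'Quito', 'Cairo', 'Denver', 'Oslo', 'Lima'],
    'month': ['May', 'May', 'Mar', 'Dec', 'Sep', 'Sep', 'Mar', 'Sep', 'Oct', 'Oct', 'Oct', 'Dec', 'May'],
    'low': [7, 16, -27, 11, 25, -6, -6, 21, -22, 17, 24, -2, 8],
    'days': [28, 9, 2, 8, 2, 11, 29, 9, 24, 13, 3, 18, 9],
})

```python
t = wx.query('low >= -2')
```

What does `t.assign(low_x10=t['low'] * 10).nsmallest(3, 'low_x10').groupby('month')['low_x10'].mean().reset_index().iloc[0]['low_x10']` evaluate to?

-20.0

filter rows where low >= -2:
      city month  low  days
0     Lima   May    7    28
1    Perth   May   16     9
3    Perth   Dec   11     8
4    Perth   Sep   25     2
7    Quito   Sep   21     9
9    Cairo   Oct   17    13
10  Denver   Oct   24     3
11    Oslo   Dec   -2    18
12    Lima   May    8     9
add column low_x10 = t['low'] * 10:
      city month  low  days  low_x10
0     Lima   May    7    28       70
1    Perth   May   16     9      160
3    Perth   Dec   11     8      110
4    Perth   Sep   25     2      250
7    Quito   Sep   21     9      210
9    Cairo   Oct   17    13      170
10  Denver   Oct   24     3      240
11    Oslo   Dec   -2    18      -20
12    Lima   May    8     9       80
take 3 rows with smallest low_x10:
    city month  low  days  low_x10
11  Oslo   Dec   -2    18      -20
0   Lima   May    7    28       70
12  Lima   May    8     9       80
group by month, mean of low_x10:
month
Dec   -20.0
May    75.0
Name: low_x10, dtype: float64
reset_index():
  month  low_x10
0   Dec    -20.0
1   May     75.0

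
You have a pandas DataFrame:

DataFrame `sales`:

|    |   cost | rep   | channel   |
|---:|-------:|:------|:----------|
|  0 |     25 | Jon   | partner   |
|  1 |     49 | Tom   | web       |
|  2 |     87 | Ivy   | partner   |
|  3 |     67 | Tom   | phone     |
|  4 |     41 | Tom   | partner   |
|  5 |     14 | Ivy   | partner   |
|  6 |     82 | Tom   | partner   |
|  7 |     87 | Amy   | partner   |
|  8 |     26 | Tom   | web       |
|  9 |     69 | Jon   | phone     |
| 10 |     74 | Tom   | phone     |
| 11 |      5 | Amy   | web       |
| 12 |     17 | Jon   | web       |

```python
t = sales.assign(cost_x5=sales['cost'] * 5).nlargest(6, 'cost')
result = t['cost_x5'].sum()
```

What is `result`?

2330

add column cost_x5 = sales['cost'] * 5:
    cost  rep  channel  cost_x5
0     25  Jon  partner      125
1     49  Tom      web      245
2     87  Ivy  partner      435
3     67  Tom    phone      335
4     41  Tom  partner      205
5     14  Ivy  partner       70
6     82  Tom  partner      410
7     87  Amy  partner      435
8     26  Tom      web      130
9     69  Jon    phone      345
10    74  Tom    phone      370
11     5  Amy      web       25
12    17  Jon      web       85
take 6 rows with largest cost:
    cost  rep  channel  cost_x5
2     87  Ivy  partner      435
7     87  Amy  partner      435
6     82  Tom  partner      410
10    74  Tom    phone      370
9     69  Jon    phone      345
3     67  Tom    phone      335
Finally, sum of column 'cost_x5' = 2330.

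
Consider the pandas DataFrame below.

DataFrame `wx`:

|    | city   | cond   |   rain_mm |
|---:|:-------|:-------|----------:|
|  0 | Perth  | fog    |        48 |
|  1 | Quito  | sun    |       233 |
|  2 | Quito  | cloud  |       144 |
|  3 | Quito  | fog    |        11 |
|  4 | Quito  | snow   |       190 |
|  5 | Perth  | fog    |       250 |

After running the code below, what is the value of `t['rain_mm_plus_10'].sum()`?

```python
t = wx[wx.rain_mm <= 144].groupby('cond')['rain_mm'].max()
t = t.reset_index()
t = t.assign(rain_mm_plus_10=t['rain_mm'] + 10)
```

filter rows where rain_mm <= 144:
    city   cond  rain_mm
0  Perth    fog       48
2  Quito  cloud      144
3  Quito    fog       11
group by cond, max of rain_mm:
cond
cloud    144
fog       48
Name: rain_mm, dtype: int64
reset_index():
    cond  rain_mm
0  cloud      144
1    fog       48
add column rain_mm_plus_10 = t['rain_mm'] + 10:
    cond  rain_mm  rain_mm_plus_10
0  cloud      144              154
1    fog       48               58
sum of column 'rain_mm_plus_10' → 212

212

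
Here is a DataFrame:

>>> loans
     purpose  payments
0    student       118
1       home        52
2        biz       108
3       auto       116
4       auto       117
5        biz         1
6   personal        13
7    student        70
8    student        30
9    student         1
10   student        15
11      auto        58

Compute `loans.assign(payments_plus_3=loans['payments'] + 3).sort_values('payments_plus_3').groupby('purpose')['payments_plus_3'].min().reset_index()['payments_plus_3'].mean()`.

add column payments_plus_3 = loans['payments'] + 3:
     purpose  payments  payments_plus_3
0    student       118              121
1       home        52               55
2        biz       108              111
3       auto       116              119
4       auto       117              120
5        biz         1                4
6   personal        13               16
7    student        70               73
8    student        30               33
9    student         1                4
10   student        15               18
11      auto        58               61
sort by payments_plus_3:
     purpose  payments  payments_plus_3
5        biz         1                4
9    student         1                4
6   personal        13               16
10   student        15               18
8    student        30               33
1       home        52               55
11      auto        58               61
7    student        70               73
2        biz       108              111
3       auto       116              119
4       auto       117              120
0    student       118              121
group by purpose, min of payments_plus_3:
purpose
auto        61
biz          4
home        55
personal    16
student      4
Name: payments_plus_3, dtype: int64
reset_index():
    purpose  payments_plus_3
0      auto               61
1       biz                4
2      home               55
3  personal               16
4   student                4
The mean of column 'payments_plus_3' is 28.0.

28.0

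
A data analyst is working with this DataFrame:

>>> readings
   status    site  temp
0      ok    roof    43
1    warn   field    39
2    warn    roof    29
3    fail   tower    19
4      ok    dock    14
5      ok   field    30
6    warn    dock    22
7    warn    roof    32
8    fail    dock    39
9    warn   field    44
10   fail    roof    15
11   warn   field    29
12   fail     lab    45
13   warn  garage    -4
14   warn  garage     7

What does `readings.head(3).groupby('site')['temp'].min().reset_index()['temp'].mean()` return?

34.0

take first 3 rows:
  status   site  temp
0     ok   roof    43
1   warn  field    39
2   warn   roof    29
group by site, min of temp:
site
field    39
roof     29
Name: temp, dtype: int64
reset_index():
    site  temp
0  field    39
1   roof    29
Hence 34.0.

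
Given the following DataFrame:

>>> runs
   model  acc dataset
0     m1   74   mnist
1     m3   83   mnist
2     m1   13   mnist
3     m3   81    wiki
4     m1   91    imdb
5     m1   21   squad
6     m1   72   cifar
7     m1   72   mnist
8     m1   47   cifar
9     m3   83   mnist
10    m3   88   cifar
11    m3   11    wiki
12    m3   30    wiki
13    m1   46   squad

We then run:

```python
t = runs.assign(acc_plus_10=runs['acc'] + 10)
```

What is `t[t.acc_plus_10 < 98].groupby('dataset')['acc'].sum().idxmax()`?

mnist

add column acc_plus_10 = runs['acc'] + 10:
   model  acc dataset  acc_plus_10
0     m1   74   mnist           84
1     m3   83   mnist           93
2     m1   13   mnist           23
3     m3   81    wiki           91
4     m1   91    imdb          101
5     m1   21   squad           31
6     m1   72   cifar           82
7     m1   72   mnist           82
8     m1   47   cifar           57
9     m3   83   mnist           93
10    m3   88   cifar           98
11    m3   11    wiki           21
12    m3   30    wiki           40
13    m1   46   squad           56
filter rows where acc_plus_10 < 98:
   model  acc dataset  acc_plus_10
0     m1   74   mnist           84
1     m3   83   mnist           93
2     m1   13   mnist           23
3     m3   81    wiki           91
5     m1   21   squad           31
6     m1   72   cifar           82
7     m1   72   mnist           82
8     m1   47   cifar           57
9     m3   83   mnist           93
11    m3   11    wiki           21
12    m3   30    wiki           40
13    m1   46   squad           56
group by dataset, sum of acc:
dataset
cifar    119
mnist    325
squad     67
wiki     122
Name: acc, dtype: int64
Hence mnist.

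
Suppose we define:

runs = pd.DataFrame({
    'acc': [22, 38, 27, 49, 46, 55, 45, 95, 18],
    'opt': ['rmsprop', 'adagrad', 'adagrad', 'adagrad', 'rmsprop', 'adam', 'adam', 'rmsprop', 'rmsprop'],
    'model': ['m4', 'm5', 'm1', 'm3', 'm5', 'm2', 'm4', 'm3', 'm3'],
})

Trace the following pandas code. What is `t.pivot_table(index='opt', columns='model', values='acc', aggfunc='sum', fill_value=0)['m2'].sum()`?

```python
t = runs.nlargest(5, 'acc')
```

take 5 rows with largest acc:
   acc      opt model
7   95  rmsprop    m3
5   55     adam    m2
3   49  adagrad    m3
4   46  rmsprop    m5
6   45     adam    m4
pivot: rows=opt, cols=model, sum(acc):
model    m2  m3  m4  m5
opt                    
adagrad   0  49   0   0
adam     55   0  45   0
rmsprop   0  95   0  46
The sum of column 'm2' is 55.

55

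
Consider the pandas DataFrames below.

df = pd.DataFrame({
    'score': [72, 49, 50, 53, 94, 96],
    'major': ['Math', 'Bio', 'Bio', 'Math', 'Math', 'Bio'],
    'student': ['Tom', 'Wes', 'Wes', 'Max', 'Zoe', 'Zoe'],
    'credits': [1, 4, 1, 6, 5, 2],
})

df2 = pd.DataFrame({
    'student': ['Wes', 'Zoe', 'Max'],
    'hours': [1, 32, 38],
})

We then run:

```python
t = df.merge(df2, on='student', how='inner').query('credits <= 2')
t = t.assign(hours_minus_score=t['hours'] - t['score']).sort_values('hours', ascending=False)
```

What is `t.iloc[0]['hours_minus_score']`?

-64

merge on 'student' (how='inner') → 5 rows:
   score major student  credits  hours
0     49   Bio     Wes        4      1
1     50   Bio     Wes        1      1
2     53  Math     Max        6     38
3     94  Math     Zoe        5     32
4     96   Bio     Zoe        2     32
filter rows where credits <= 2:
   score major student  credits  hours
1     50   Bio     Wes        1      1
4     96   Bio     Zoe        2     32
add column hours_minus_score = t['hours'] - t['score']:
   score major student  credits  hours  hours_minus_score
1     50   Bio     Wes        1      1                -49
4     96   Bio     Zoe        2     32                -64
sort by hours descending:
   score major student  credits  hours  hours_minus_score
4     96   Bio     Zoe        2     32                -64
1     50   Bio     Wes        1      1                -49
Hence -64.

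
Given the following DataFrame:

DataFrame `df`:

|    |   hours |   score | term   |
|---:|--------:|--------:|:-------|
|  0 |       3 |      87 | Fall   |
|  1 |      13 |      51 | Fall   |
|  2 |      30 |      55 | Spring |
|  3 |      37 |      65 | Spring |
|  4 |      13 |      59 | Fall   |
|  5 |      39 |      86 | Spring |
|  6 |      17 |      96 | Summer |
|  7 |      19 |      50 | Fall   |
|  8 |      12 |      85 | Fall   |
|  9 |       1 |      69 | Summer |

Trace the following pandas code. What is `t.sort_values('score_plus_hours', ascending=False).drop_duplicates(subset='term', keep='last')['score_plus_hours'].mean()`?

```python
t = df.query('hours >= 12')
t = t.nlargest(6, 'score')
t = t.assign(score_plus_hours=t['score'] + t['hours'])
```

90.0

filter rows where hours >= 12:
   hours  score    term
1     13     51    Fall
2     30     55  Spring
3     37     65  Spring
4     13     59    Fall
5     39     86  Spring
6     17     96  Summer
7     19     50    Fall
8     12     85    Fall
take 6 rows with largest score:
   hours  score    term
6     17     96  Summer
5     39     86  Spring
8     12     85    Fall
3     37     65  Spring
4     13     59    Fall
2     30     55  Spring
add column score_plus_hours = t['score'] + t['hours']:
   hours  score    term  score_plus_hours
6     17     96  Summer               113
5     39     86  Spring               125
8     12     85    Fall                97
3     37     65  Spring               102
4     13     59    Fall                72
2     30     55  Spring                85
sort by score_plus_hours descending:
   hours  score    term  score_plus_hours
5     39     86  Spring               125
6     17     96  Summer               113
3     37     65  Spring               102
8     12     85    Fall                97
2     30     55  Spring                85
4     13     59    Fall                72
drop duplicate term (keep=last):
   hours  score    term  score_plus_hours
6     17     96  Summer               113
2     30     55  Spring                85
4     13     59    Fall                72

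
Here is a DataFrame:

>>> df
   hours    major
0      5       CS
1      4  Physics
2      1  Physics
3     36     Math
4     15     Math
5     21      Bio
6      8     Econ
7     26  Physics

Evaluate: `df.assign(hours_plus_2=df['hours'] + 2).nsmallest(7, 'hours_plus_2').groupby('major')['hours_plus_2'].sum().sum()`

94

add column hours_plus_2 = df['hours'] + 2:
   hours    major  hours_plus_2
0      5       CS             7
1      4  Physics             6
2      1  Physics             3
3     36     Math            38
4     15     Math            17
5     21      Bio            23
6      8     Econ            10
7     26  Physics            28
take 7 rows with smallest hours_plus_2:
   hours    major  hours_plus_2
2      1  Physics             3
1      4  Physics             6
0      5       CS             7
6      8     Econ            10
4     15     Math            17
5     21      Bio            23
7     26  Physics            28
group by major, sum of hours_plus_2:
major
Bio        23
CS          7
Econ       10
Math       17
Physics    37
Name: hours_plus_2, dtype: int64
sum of the resulting series → 94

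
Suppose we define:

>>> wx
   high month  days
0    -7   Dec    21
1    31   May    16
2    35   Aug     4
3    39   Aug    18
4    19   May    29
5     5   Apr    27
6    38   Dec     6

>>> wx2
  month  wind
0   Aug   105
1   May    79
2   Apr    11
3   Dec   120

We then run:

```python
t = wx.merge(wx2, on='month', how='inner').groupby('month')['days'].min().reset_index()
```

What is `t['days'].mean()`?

merge on 'month' (how='inner') → 7 rows:
   high month  days  wind
0    -7   Dec    21   120
1    31   May    16    79
2    35   Aug     4   105
3    39   Aug    18   105
4    19   May    29    79
5     5   Apr    27    11
6    38   Dec     6   120
group by month, min of days:
month
Apr    27
Aug     4
Dec     6
May    16
Name: days, dtype: int64
reset_index():
  month  days
0   Apr    27
1   Aug     4
2   Dec     6
3   May    16

13.25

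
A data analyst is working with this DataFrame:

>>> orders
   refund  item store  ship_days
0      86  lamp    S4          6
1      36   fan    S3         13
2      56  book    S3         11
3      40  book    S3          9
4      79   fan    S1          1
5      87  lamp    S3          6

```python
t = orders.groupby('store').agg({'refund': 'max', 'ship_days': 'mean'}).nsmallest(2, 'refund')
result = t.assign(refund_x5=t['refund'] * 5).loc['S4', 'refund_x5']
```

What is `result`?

group by store: max(refund), mean(ship_days):
       refund  ship_days
store                   
S1         79       1.00
S3         87       9.75
S4         86       6.00
take 2 rows with smallest refund:
       refund  ship_days
store                   
S1         79        1.0
S4         86        6.0
add column refund_x5 = t['refund'] * 5:
       refund  ship_days  refund_x5
store                              
S1         79        1.0        395
S4         86        6.0        430
Hence 430.

430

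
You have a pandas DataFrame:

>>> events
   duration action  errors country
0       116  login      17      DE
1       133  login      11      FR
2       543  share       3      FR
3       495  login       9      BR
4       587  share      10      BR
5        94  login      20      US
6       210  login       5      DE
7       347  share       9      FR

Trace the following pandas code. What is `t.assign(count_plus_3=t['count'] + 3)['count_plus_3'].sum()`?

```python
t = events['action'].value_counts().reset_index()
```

14

value_counts of action:
action
login    5
share    3
Name: count, dtype: int64
reset_index():
  action  count
0  login      5
1  share      3
add column count_plus_3 = t['count'] + 3:
  action  count  count_plus_3
0  login      5             8
1  share      3             6
The sum of column 'count_plus_3' is 14.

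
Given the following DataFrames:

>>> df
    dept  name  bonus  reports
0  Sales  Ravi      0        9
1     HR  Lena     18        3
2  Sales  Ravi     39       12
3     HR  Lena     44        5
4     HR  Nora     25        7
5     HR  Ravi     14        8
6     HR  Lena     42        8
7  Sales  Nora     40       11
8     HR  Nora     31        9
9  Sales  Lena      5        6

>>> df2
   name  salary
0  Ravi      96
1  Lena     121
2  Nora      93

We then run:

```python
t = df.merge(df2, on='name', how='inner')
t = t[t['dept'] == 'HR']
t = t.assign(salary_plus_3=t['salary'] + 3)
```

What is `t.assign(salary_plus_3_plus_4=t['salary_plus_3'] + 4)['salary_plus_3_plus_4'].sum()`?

687

merge on 'name' (how='inner') → 10 rows:
    dept  name  bonus  reports  salary
0  Sales  Ravi      0        9      96
1     HR  Lena     18        3     121
2  Sales  Ravi     39       12      96
3     HR  Lena     44        5     121
4     HR  Nora     25        7      93
5     HR  Ravi     14        8      96
6     HR  Lena     42        8     121
7  Sales  Nora     40       11      93
8     HR  Nora     31        9      93
9  Sales  Lena      5        6     121
filter rows where dept == 'HR':
  dept  name  bonus  reports  salary
1   HR  Lena     18        3     121
3   HR  Lena     44        5     121
4   HR  Nora     25        7      93
5   HR  Ravi     14        8      96
6   HR  Lena     42        8     121
8   HR  Nora     31        9      93
add column salary_plus_3 = t['salary'] + 3:
  dept  name  bonus  reports  salary  salary_plus_3
1   HR  Lena     18        3     121            124
3   HR  Lena     44        5     121            124
4   HR  Nora     25        7      93             96
5   HR  Ravi     14        8      96             99
6   HR  Lena     42        8     121            124
8   HR  Nora     31        9      93             96
add column salary_plus_3_plus_4 = t['salary_plus_3'] + 4:
  dept  name  bonus  reports  salary  salary_plus_3  salary_plus_3_plus_4
1   HR  Lena     18        3     121            124                   128
3   HR  Lena     44        5     121            124                   128
4   HR  Nora     25        7      93             96                   100
5   HR  Ravi     14        8      96             99                   103
6   HR  Lena     42        8     121            124                   128
8   HR  Nora     31        9      93             96                   100
Hence 687.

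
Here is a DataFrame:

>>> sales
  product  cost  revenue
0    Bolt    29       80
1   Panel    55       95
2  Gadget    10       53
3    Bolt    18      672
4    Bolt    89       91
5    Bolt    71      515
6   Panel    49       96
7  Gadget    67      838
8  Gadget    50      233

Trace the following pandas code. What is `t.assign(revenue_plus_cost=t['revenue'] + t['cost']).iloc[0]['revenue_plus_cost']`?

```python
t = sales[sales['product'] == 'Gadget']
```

filter rows where product == 'Gadget':
  product  cost  revenue
2  Gadget    10       53
7  Gadget    67      838
8  Gadget    50      233
add column revenue_plus_cost = t['revenue'] + t['cost']:
  product  cost  revenue  revenue_plus_cost
2  Gadget    10       53                 63
7  Gadget    67      838                905
8  Gadget    50      233                283
value at position 0, column 'revenue_plus_cost' → 63

63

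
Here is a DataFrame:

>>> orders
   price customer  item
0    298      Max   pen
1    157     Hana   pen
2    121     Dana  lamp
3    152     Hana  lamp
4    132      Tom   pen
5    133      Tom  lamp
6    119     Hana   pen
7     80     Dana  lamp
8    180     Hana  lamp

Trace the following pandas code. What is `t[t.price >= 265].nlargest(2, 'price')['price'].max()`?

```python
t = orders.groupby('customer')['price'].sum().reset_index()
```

608

group by customer, sum of price:
customer
Dana    201
Hana    608
Max     298
Tom     265
Name: price, dtype: int64
reset_index():
  customer  price
0     Dana    201
1     Hana    608
2      Max    298
3      Tom    265
filter rows where price >= 265:
  customer  price
1     Hana    608
2      Max    298
3      Tom    265
take 2 rows with largest price:
  customer  price
1     Hana    608
2      Max    298
Hence 608.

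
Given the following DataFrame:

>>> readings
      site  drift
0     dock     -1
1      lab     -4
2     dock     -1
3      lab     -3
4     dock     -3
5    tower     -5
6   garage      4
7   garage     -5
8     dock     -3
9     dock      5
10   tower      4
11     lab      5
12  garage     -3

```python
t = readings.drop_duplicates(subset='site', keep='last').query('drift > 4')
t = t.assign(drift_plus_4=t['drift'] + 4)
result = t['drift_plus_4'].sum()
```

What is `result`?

drop duplicate site (keep=last):
      site  drift
9     dock      5
10   tower      4
11     lab      5
12  garage     -3
filter rows where drift > 4:
    site  drift
9   dock      5
11   lab      5
add column drift_plus_4 = t['drift'] + 4:
    site  drift  drift_plus_4
9   dock      5             9
11   lab      5             9
Finally, sum of column 'drift_plus_4' = 18.

18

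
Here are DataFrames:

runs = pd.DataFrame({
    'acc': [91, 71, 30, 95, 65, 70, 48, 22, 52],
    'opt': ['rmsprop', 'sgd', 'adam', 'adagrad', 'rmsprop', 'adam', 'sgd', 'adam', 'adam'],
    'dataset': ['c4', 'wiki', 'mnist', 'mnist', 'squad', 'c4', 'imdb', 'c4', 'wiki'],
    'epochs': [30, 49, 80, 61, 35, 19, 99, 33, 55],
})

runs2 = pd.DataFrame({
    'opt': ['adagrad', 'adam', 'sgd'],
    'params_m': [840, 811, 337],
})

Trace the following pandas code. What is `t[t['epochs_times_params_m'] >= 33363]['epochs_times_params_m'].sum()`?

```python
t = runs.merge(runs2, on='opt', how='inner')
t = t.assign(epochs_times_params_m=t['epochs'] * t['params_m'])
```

merge on 'opt' (how='inner') → 7 rows:
   acc      opt dataset  epochs  params_m
0   71      sgd    wiki      49       337
1   30     adam   mnist      80       811
2   95  adagrad   mnist      61       840
3   70     adam      c4      19       811
4   48      sgd    imdb      99       337
5   22     adam      c4      33       811
6   52     adam    wiki      55       811
add column epochs_times_params_m = t['epochs'] * t['params_m']:
   acc      opt dataset  epochs  params_m  epochs_times_params_m
0   71      sgd    wiki      49       337                  16513
1   30     adam   mnist      80       811                  64880
2   95  adagrad   mnist      61       840                  51240
3   70     adam      c4      19       811                  15409
4   48      sgd    imdb      99       337                  33363
5   22     adam      c4      33       811                  26763
6   52     adam    wiki      55       811                  44605
filter rows where epochs_times_params_m >= 33363:
   acc      opt dataset  epochs  params_m  epochs_times_params_m
1   30     adam   mnist      80       811                  64880
2   95  adagrad   mnist      61       840                  51240
4   48      sgd    imdb      99       337                  33363
6   52     adam    wiki      55       811                  44605
Reading off the sum of column 'epochs_times_params_m', we get 194088.

194088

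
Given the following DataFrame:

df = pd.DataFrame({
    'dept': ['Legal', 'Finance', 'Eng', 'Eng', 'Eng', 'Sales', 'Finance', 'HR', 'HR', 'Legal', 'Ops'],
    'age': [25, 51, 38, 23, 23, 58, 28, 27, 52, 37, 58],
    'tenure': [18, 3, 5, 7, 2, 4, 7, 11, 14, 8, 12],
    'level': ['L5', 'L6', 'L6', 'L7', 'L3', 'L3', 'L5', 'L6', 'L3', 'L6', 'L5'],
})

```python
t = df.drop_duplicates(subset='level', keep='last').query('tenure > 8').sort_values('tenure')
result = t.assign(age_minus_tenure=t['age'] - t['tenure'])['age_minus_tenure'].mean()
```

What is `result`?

drop duplicate level (keep=last):
     dept  age  tenure level
3     Eng   23       7    L7
8      HR   52      14    L3
9   Legal   37       8    L6
10    Ops   58      12    L5
filter rows where tenure > 8:
   dept  age  tenure level
8    HR   52      14    L3
10  Ops   58      12    L5
sort by tenure:
   dept  age  tenure level
10  Ops   58      12    L5
8    HR   52      14    L3
add column age_minus_tenure = t['age'] - t['tenure']:
   dept  age  tenure level  age_minus_tenure
10  Ops   58      12    L5                46
8    HR   52      14    L3                38
Reading off the mean of column 'age_minus_tenure', we get 42.0.

42.0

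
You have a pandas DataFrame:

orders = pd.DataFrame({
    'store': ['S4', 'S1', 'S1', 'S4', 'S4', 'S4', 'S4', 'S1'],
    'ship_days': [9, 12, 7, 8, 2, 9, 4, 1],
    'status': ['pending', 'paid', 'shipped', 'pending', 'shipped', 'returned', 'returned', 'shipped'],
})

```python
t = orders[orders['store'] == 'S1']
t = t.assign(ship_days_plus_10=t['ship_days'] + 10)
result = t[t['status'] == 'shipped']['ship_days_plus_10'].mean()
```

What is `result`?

filter rows where store == 'S1':
  store  ship_days   status
1    S1         12     paid
2    S1          7  shipped
7    S1          1  shipped
add column ship_days_plus_10 = t['ship_days'] + 10:
  store  ship_days   status  ship_days_plus_10
1    S1         12     paid                 22
2    S1          7  shipped                 17
7    S1          1  shipped                 11
filter rows where status == 'shipped':
  store  ship_days   status  ship_days_plus_10
2    S1          7  shipped                 17
7    S1          1  shipped                 11
Finally, mean of column 'ship_days_plus_10' = 14.0.

14.0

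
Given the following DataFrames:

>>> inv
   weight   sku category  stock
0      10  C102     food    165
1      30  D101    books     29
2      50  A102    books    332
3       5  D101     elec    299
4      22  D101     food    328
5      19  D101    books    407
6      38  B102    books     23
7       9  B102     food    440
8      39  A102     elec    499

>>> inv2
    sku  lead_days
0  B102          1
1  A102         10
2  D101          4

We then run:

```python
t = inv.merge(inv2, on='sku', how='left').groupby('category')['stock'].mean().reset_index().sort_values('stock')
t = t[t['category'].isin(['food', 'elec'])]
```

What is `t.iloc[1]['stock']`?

399.0

merge on 'sku' (how='left') → 9 rows:
   weight   sku category  stock  lead_days
0      10  C102     food    165        NaN
1      30  D101    books     29        4.0
2      50  A102    books    332       10.0
3       5  D101     elec    299        4.0
4      22  D101     food    328        4.0
5      19  D101    books    407        4.0
6      38  B102    books     23        1.0
7       9  B102     food    440        1.0
8      39  A102     elec    499       10.0
group by category, mean of stock:
category
books    197.75
elec     399.00
food     311.00
Name: stock, dtype: float64
reset_index():
  category   stock
0    books  197.75
1     elec  399.00
2     food  311.00
sort by stock:
  category   stock
0    books  197.75
2     food  311.00
1     elec  399.00
filter rows where category in ['food', 'elec']:
  category  stock
2     food  311.0
1     elec  399.0
Hence 399.0.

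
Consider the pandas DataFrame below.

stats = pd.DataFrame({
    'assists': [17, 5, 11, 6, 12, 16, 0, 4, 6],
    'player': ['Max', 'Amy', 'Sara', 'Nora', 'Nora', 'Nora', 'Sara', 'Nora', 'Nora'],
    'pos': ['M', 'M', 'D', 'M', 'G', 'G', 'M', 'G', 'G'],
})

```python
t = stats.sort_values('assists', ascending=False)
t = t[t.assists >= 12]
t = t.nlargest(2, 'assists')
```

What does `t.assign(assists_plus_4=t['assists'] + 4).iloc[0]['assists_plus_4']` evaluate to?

21

sort by assists descending:
   assists player pos
0       17    Max   M
5       16   Nora   G
4       12   Nora   G
2       11   Sara   D
3        6   Nora   M
8        6   Nora   G
1        5    Amy   M
7        4   Nora   G
6        0   Sara   M
filter rows where assists >= 12:
   assists player pos
0       17    Max   M
5       16   Nora   G
4       12   Nora   G
take 2 rows with largest assists:
   assists player pos
0       17    Max   M
5       16   Nora   G
add column assists_plus_4 = t['assists'] + 4:
   assists player pos  assists_plus_4
0       17    Max   M              21
5       16   Nora   G              20
value at position 0, column 'assists_plus_4' → 21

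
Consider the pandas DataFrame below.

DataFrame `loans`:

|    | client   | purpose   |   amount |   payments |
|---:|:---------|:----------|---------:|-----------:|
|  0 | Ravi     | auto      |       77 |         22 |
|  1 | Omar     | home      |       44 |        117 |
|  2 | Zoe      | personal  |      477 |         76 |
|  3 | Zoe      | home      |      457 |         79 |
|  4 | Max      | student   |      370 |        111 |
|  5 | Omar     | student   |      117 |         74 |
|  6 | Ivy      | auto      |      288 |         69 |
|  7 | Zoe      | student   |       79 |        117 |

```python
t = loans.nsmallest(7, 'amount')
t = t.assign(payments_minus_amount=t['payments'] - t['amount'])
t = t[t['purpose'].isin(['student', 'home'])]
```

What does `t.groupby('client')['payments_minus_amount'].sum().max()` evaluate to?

30

take 7 rows with smallest amount:
  client  purpose  amount  payments
1   Omar     home      44       117
0   Ravi     auto      77        22
7    Zoe  student      79       117
5   Omar  student     117        74
6    Ivy     auto     288        69
4    Max  student     370       111
3    Zoe     home     457        79
add column payments_minus_amount = t['payments'] - t['amount']:
  client  purpose  amount  payments  payments_minus_amount
1   Omar     home      44       117                     73
0   Ravi     auto      77        22                    -55
7    Zoe  student      79       117                     38
5   Omar  student     117        74                    -43
6    Ivy     auto     288        69                   -219
4    Max  student     370       111                   -259
3    Zoe     home     457        79                   -378
filter rows where purpose in ['student', 'home']:
  client  purpose  amount  payments  payments_minus_amount
1   Omar     home      44       117                     73
7    Zoe  student      79       117                     38
5   Omar  student     117        74                    -43
4    Max  student     370       111                   -259
3    Zoe     home     457        79                   -378
group by client, sum of payments_minus_amount:
client
Max    -259
Omar     30
Zoe    -340
Name: payments_minus_amount, dtype: int64
Hence 30.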